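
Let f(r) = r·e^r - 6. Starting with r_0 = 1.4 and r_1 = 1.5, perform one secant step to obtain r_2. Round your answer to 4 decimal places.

1.4309

f(1.4) = -0.322720, f(1.5) = 0.722534
r_2 = 1.500000 − 0.722534·(1.500000 − 1.400000) / (0.722534 − (-0.322720)) = 1.500000 − (0.072253)/(1.045254) = 1.430875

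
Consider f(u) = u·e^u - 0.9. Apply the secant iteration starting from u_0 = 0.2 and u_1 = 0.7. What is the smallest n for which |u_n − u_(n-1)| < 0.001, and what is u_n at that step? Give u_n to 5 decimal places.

f(0.2) = -0.6557194, f(0.7) = 0.5096269
u_2 = 0.7000000 − 0.5096269·(0.5000000)/(1.1653463) = 0.4813410;  |Δ| = 0.2186590
f(0.4813410) = -0.1210733
u_3 = 0.4813410 − (-0.1210733)·(-0.2186590)/(-0.6307001) = 0.5233162;  |Δ| = 0.0419752
f(0.5233162) = -0.0168438
u_4 = 0.5233162 − (-0.0168438)·(0.0419752)/(0.1042294) = 0.5300995;  |Δ| = 0.0067833
f(0.5300995) = 0.0006928
u_5 = 0.5300995 − 0.0006928·(0.0067833)/(0.0175367) = 0.5298315;  |Δ| = 0.0002680
|u_5 − u_4| = 0.0002680 < 0.001

n = 5, u_n = 0.52983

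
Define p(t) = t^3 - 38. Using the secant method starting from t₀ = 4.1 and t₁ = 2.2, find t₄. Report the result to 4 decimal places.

3.3514

p(4.1) = 30.921000, p(2.2) = -27.352000
t₂ = 2.200000 − (-27.352000)·(2.200000 − 4.100000) / (-27.352000 − 30.921000) = 2.200000 − (51.968800)/(-58.273000) = 3.091816
p(3.091816) = -8.444319
t₃ = 3.091816 − (-8.444319)·(3.091816 − 2.200000) / (-8.444319 − (-27.352000)) = 3.091816 − (-7.530780)/(18.907681) = 3.490108
p(3.490108) = 4.512503
t₄ = 3.490108 − 4.512503·(3.490108 − 3.091816) / (4.512503 − (-8.444319)) = 3.490108 − (1.797294)/(12.956823) = 3.351394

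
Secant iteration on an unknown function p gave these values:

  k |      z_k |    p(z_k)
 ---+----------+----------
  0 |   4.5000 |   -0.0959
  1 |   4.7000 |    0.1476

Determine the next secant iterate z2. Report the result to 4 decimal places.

z2 = 4.7000 − 0.1476·(4.7000 − 4.5000) / (0.1476 − (-0.0959))
   = 4.7000 − (0.029520)/(0.243500) = 4.578768

4.5788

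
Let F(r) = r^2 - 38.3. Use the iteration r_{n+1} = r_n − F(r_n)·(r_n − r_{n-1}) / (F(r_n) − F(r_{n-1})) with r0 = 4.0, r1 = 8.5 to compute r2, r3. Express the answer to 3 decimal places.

F(4.0) = -22.30000, F(8.5) = 33.95000
r2 = 8.50000 − 33.95000·(8.50000 − 4.00000) / (33.95000 − (-22.30000)) = 8.50000 − (152.77500)/(56.25000) = 5.78400
F(5.78400) = -4.84534
r3 = 5.78400 − (-4.84534)·(5.78400 − 8.50000) / (-4.84534 − 33.95000) = 5.78400 − (13.15995)/(-38.79534) = 6.12321

5.784, 6.123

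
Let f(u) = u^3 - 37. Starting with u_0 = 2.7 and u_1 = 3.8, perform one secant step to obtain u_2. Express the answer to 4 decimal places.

f(2.7) = -17.317000, f(3.8) = 17.872000
u_2 = 3.800000 − 17.872000·(3.800000 − 2.700000) / (17.872000 − (-17.317000)) = 3.800000 − (19.659200)/(35.189000) = 3.241325

3.2413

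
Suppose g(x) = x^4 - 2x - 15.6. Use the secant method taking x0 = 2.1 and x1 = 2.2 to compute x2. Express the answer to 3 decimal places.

g(2.1) = -0.35190, g(2.2) = 3.42560
x2 = 2.20000 − 3.42560·(2.20000 − 2.10000) / (3.42560 − (-0.35190)) = 2.20000 − (0.34256)/(3.77750) = 2.10932

2.109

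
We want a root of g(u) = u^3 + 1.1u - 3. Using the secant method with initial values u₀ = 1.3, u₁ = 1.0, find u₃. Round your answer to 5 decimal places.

g(1.3) = 0.6270000, g(1.0) = -0.9000000
u₂ = 1.0000000 − (-0.9000000)·(1.0000000 − 1.3000000) / (-0.9000000 − 0.6270000) = 1.0000000 − (0.2700000)/(-1.5270000) = 1.1768173
g(1.1768173) = -0.0757280
u₃ = 1.1768173 − (-0.0757280)·(1.1768173 − 1.0000000) / (-0.0757280 − (-0.9000000)) = 1.1768173 − (-0.0133900)/(0.8242720) = 1.1930619

1.19306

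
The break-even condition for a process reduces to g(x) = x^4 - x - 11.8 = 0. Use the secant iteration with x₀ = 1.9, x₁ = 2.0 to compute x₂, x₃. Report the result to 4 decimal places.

g(1.9) = -0.667900, g(2.0) = 2.200000
x₂ = 2.000000 − 2.200000·(2.000000 − 1.900000) / (2.200000 − (-0.667900)) = 2.000000 − (0.220000)/(2.867900) = 1.923289
g(1.923289) = -0.040393
x₃ = 1.923289 − (-0.040393)·(1.923289 − 2.000000) / (-0.040393 − 2.200000) = 1.923289 − (0.003099)/(-2.240393) = 1.924672

1.9233, 1.9247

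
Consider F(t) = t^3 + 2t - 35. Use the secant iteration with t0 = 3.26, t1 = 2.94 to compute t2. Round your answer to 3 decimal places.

F(3.26) = 6.16598, F(2.94) = -3.70782
t2 = 2.94000 − (-3.70782)·(2.94000 − 3.26000) / (-3.70782 − 6.16598) = 2.94000 − (1.18650)/(-9.87379) = 3.06017

3.060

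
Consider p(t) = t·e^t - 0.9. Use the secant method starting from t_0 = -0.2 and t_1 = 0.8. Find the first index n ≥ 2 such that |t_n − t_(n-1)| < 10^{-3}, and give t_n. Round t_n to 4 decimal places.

p(-0.2) = -1.063746, p(0.8) = 0.880433
t_2 = 0.800000 − 0.880433·(1.000000)/(1.944179) = 0.347144;  |Δ| = 0.452856
p(0.347144) = -0.408784
t_3 = 0.347144 − (-0.408784)·(-0.452856)/(-1.289217) = 0.490735;  |Δ| = 0.143591
p(0.490735) = -0.098375
t_4 = 0.490735 − (-0.098375)·(0.143591)/(0.310408) = 0.536243;  |Δ| = 0.045507
p(0.536243) = 0.016745
t_5 = 0.536243 − 0.016745·(0.045507)/(0.115121) = 0.529623;  |Δ| = 0.006619
p(0.529623) = -0.000545
t_6 = 0.529623 − (-0.000545)·(-0.006619)/(-0.017290) = 0.529832;  |Δ| = 0.000209
|t_6 − t_5| = 0.000209 < 10^{-3}

n = 6, t_n = 0.5298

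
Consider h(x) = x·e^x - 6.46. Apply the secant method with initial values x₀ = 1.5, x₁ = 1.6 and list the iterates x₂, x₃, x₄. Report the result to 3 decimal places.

1.478, 1.476, 1.476

h(1.5) = 0.26253, h(1.6) = 1.46485
x₂ = 1.60000 − 1.46485·(1.60000 − 1.50000) / (1.46485 − 0.26253) = 1.60000 − (0.14649)/(1.20232) = 1.47816
h(1.47816) = 0.02159
x₃ = 1.47816 − 0.02159·(1.47816 − 1.60000) / (0.02159 − 1.46485) = 1.47816 − (-0.00263)/(-1.44326) = 1.47634
h(1.47634) = 0.00181
x₄ = 1.47634 − 0.00181·(1.47634 − 1.47816) / (0.00181 − 0.02159) = 1.47634 − (0.00000)/(-0.01978) = 1.47618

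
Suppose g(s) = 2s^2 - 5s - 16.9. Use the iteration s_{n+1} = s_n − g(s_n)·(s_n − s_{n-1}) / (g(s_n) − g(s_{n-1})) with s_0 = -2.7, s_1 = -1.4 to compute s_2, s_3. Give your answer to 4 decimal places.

g(-2.7) = 11.180000, g(-1.4) = -5.980000
s_2 = -1.400000 − (-5.980000)·(-1.400000 − (-2.700000)) / (-5.980000 − 11.180000) = -1.400000 − (-7.774000)/(-17.160000) = -1.853030
g(-1.853030) = -0.767406
s_3 = -1.853030 − (-0.767406)·(-1.853030 − (-1.400000)) / (-0.767406 − (-5.980000)) = -1.853030 − (0.347658)/(5.212594) = -1.919726

-1.8530, -1.9197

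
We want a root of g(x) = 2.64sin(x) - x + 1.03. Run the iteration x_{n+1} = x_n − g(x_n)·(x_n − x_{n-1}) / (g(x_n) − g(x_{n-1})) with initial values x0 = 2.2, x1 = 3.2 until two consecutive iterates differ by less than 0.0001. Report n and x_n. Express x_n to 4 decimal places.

n = 5, x_n = 2.5350

g(2.2) = 0.964431, g(3.2) = -2.324108
x2 = 3.200000 − (-2.324108)·(1.000000)/(-3.288538) = 2.493270;  |Δ| = 0.706730
g(2.493270) = 0.130894
x3 = 2.493270 − 0.130894·(-0.706730)/(2.455002) = 2.530951;  |Δ| = 0.037681
g(2.530951) = 0.012807
x4 = 2.530951 − 0.012807·(0.037681)/(-0.118087) = 2.535038;  |Δ| = 0.004087
g(2.535038) = -0.000131
x5 = 2.535038 − (-0.000131)·(0.004087)/(-0.012938) = 2.534996;  |Δ| = 0.000041
|x5 − x4| = 0.000041 < 0.0001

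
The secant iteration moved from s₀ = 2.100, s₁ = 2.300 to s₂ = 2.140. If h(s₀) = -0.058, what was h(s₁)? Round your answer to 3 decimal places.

0.232

The secant line through (2.100, -0.058) and (2.300, h(s₁)) crosses zero at s₂ = 2.140.
So (2.100, -0.058), (2.300, h(s₁)), (2.140, 0) are collinear:
h(s₁) = -0.058 · (2.300 − 2.140) / (2.100 − 2.140) = -0.058 · (0.16000)/(-0.04000) = 0.23200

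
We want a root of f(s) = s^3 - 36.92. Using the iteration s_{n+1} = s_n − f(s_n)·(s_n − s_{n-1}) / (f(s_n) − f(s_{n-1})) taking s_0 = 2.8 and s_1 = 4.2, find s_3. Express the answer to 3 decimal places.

3.301

f(2.8) = -14.96800, f(4.2) = 37.16800
s_2 = 4.20000 − 37.16800·(4.20000 − 2.80000) / (37.16800 − (-14.96800)) = 4.20000 − (52.03520)/(52.13600) = 3.20193
f(3.20193) = -4.09257
s_3 = 3.20193 − (-4.09257)·(3.20193 − 4.20000) / (-4.09257 − 37.16800) = 3.20193 − (4.08466)/(-41.26057) = 3.30093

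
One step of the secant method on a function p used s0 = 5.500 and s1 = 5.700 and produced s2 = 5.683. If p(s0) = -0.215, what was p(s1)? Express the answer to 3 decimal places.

The secant line through (5.500, -0.215) and (5.700, p(s1)) crosses zero at s2 = 5.683.
So (5.500, -0.215), (5.700, p(s1)), (5.683, 0) are collinear:
p(s1) = -0.215 · (5.700 − 5.683) / (5.500 − 5.683) = -0.215 · (0.01700)/(-0.18300) = 0.01997

0.020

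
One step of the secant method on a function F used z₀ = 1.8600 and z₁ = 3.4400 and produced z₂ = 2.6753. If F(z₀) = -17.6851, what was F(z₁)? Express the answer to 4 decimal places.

The secant line through (1.8600, -17.6851) and (3.4400, F(z₁)) crosses zero at z₂ = 2.6753.
So (1.8600, -17.6851), (3.4400, F(z₁)), (2.6753, 0) are collinear:
F(z₁) = -17.6851 · (3.4400 − 2.6753) / (1.8600 − 2.6753) = -17.6851 · (0.764700)/(-0.815300) = 16.587509

16.5875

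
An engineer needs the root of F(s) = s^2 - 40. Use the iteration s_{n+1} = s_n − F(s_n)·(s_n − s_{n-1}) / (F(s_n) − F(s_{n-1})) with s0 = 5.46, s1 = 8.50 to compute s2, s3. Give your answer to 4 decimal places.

F(5.46) = -10.188400, F(8.50) = 32.250000
s2 = 8.500000 − 32.250000·(8.500000 − 5.460000) / (32.250000 − (-10.188400)) = 8.500000 − (98.040000)/(42.438400) = 6.189828
F(6.189828) = -1.686028
s3 = 6.189828 − (-1.686028)·(6.189828 − 8.500000) / (-1.686028 − 32.250000) = 6.189828 − (3.895015)/(-33.936028) = 6.304603

6.1898, 6.3046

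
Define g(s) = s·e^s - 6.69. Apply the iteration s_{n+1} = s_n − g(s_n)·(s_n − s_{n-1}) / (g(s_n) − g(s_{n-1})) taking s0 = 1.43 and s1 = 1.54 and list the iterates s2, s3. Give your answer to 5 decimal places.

1.49506, 1.49703

g(1.43) = -0.7144602, g(1.54) = 0.4934690
s2 = 1.5400000 − 0.4934690·(1.5400000 − 1.4300000) / (0.4934690 − (-0.7144602)) = 1.5400000 − (0.0542816)/(1.2079292) = 1.4950623
g(1.4950623) = -0.0225990
s3 = 1.4950623 − (-0.0225990)·(1.4950623 − 1.5400000) / (-0.0225990 − 0.4934690) = 1.4950623 − (0.0010155)/(-0.5160680) = 1.4970301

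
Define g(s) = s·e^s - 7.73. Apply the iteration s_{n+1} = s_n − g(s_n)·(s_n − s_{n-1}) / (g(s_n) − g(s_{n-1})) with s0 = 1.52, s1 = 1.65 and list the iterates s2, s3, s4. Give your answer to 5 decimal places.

g(1.52) = -0.7802177, g(1.65) = 0.8615167
s2 = 1.6500000 − 0.8615167·(1.6500000 − 1.5200000) / (0.8615167 − (-0.7802177)) = 1.6500000 − (0.1119972)/(1.6417344) = 1.5817812
g(1.5817812) = -0.0368315
s3 = 1.5817812 − (-0.0368315)·(1.5817812 − 1.6500000) / (-0.0368315 − 0.8615167) = 1.5817812 − (0.0025126)/(-0.8983482) = 1.5845781
g(1.5845781) = -0.0016431
s4 = 1.5845781 − (-0.0016431)·(1.5845781 − 1.5817812) / (-0.0016431 − (-0.0368315)) = 1.5845781 − (-0.0000046)/(0.0351884) = 1.5847087

1.58178, 1.58458, 1.58471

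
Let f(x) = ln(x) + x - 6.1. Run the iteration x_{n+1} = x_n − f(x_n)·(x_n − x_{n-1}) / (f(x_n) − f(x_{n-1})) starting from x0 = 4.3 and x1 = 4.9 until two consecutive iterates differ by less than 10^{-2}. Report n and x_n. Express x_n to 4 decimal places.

f(4.3) = -0.341385, f(4.9) = 0.389235
x2 = 4.900000 − 0.389235·(0.600000)/(0.730620) = 4.580352;  |Δ| = 0.319648
f(4.580352) = 0.002128
x3 = 4.580352 − 0.002128·(-0.319648)/(-0.387107) = 4.578595;  |Δ| = 0.001757
|x3 − x2| = 0.001757 < 10^{-2}

n = 3, x_n = 4.5786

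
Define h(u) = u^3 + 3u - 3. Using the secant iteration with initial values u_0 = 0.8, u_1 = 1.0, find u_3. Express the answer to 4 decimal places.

h(0.8) = -0.088000, h(1.0) = 1.000000
u_2 = 1.000000 − 1.000000·(1.000000 − 0.800000) / (1.000000 − (-0.088000)) = 1.000000 − (0.200000)/(1.088000) = 0.816176
h(0.816176) = -0.007780
u_3 = 0.816176 − (-0.007780)·(0.816176 − 1.000000) / (-0.007780 − 1.000000) = 0.816176 − (0.001430)/(-1.007780) = 0.817595

0.8176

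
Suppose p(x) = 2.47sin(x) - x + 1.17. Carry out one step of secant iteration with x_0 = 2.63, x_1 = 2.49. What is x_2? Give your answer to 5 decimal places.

2.54811

p(2.63) = -0.2507705, p(2.49) = 0.1779402
x_2 = 2.4900000 − 0.1779402·(2.4900000 − 2.6300000) / (0.1779402 − (-0.2507705)) = 2.4900000 − (-0.0249116)/(0.4287107) = 2.5481083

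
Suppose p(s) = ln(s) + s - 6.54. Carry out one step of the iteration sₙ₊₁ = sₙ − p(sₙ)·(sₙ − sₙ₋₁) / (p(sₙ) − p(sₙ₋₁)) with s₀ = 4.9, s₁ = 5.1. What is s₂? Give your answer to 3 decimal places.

p(4.9) = -0.05076, p(5.1) = 0.18924
s₂ = 5.10000 − 0.18924·(5.10000 − 4.90000) / (0.18924 − (-0.05076)) = 5.10000 − (0.03785)/(0.24001) = 4.94230

4.942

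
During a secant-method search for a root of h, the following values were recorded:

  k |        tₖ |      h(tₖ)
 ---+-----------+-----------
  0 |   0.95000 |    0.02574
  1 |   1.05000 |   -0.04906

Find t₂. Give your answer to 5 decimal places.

0.98441

t₂ = 1.05000 − (-0.04906)·(1.05000 − 0.95000) / (-0.04906 − 0.02574)
   = 1.05000 − (-0.0049060)/(-0.0748000) = 0.9844118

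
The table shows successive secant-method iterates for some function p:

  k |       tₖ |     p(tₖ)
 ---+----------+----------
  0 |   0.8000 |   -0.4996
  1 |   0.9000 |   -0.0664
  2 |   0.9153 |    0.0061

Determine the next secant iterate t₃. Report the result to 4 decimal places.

t₃ = 0.9153 − 0.0061·(0.9153 − 0.9000) / (0.0061 − (-0.0664))
   = 0.9153 − (0.000093)/(0.072500) = 0.914013

0.9140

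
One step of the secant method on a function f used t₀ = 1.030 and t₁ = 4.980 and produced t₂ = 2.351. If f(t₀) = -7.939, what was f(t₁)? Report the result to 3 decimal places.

15.800

The secant line through (1.030, -7.939) and (4.980, f(t₁)) crosses zero at t₂ = 2.351.
So (1.030, -7.939), (4.980, f(t₁)), (2.351, 0) are collinear:
f(t₁) = -7.939 · (4.980 − 2.351) / (1.030 − 2.351) = -7.939 · (2.62900)/(-1.32100) = 15.79987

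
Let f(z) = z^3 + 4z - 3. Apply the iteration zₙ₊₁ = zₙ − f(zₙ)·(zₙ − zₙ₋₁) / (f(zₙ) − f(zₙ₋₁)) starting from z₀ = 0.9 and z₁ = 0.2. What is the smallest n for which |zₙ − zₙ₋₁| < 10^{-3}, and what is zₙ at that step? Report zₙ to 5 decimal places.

n = 5, zₙ = 0.67359

f(0.9) = 1.3290000, f(0.2) = -2.1920000
z₂ = 0.2000000 − (-2.1920000)·(-0.7000000)/(-3.5210000) = 0.6357853;  |Δ| = 0.4357853
f(0.6357853) = -0.1998599
z₃ = 0.6357853 − (-0.1998599)·(0.4357853)/(1.9921401) = 0.6795051;  |Δ| = 0.0437198
f(0.6795051) = 0.0317664
z₄ = 0.6795051 − 0.0317664·(0.0437198)/(0.2316262) = 0.6735091;  |Δ| = 0.0059959
f(0.6735091) = -0.0004498
z₅ = 0.6735091 − (-0.0004498)·(-0.0059959)/(-0.0322162) = 0.6735929;  |Δ| = 0.0000837
|z₅ − z₄| = 0.0000837 < 10^{-3}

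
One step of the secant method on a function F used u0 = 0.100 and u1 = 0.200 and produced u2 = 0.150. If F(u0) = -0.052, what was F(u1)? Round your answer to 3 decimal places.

The secant line through (0.100, -0.052) and (0.200, F(u1)) crosses zero at u2 = 0.150.
So (0.100, -0.052), (0.200, F(u1)), (0.150, 0) are collinear:
F(u1) = -0.052 · (0.200 − 0.150) / (0.100 − 0.150) = -0.052 · (0.05000)/(-0.05000) = 0.05200

0.052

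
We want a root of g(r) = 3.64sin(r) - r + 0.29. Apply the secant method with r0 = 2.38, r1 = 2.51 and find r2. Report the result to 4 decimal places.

g(2.38) = 0.421873, g(2.51) = -0.070831
r2 = 2.510000 − (-0.070831)·(2.510000 − 2.380000) / (-0.070831 − 0.421873) = 2.510000 − (-0.009208)/(-0.492704) = 2.491311

2.4913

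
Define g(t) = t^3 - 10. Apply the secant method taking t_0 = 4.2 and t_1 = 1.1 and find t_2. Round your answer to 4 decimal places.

g(4.2) = 64.088000, g(1.1) = -8.669000
t_2 = 1.100000 − (-8.669000)·(1.100000 − 4.200000) / (-8.669000 − 64.088000) = 1.100000 − (26.873900)/(-72.757000) = 1.469365

1.4694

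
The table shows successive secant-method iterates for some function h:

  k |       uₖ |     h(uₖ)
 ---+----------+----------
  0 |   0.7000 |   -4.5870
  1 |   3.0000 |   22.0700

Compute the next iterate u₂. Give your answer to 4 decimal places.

1.0958

u₂ = 3.0000 − 22.0700·(3.0000 − 0.7000) / (22.0700 − (-4.5870))
   = 3.0000 − (50.761000)/(26.657000) = 1.095772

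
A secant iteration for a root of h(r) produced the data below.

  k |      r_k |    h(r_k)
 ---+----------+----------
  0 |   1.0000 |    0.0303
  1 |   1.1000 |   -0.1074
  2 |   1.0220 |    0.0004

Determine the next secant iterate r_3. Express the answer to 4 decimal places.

1.0223

r_3 = 1.0220 − 0.0004·(1.0220 − 1.1000) / (0.0004 − (-0.1074))
   = 1.0220 − (-0.000031)/(0.107800) = 1.022289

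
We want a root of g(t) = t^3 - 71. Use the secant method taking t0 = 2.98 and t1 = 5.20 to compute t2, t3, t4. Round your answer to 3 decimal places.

g(2.98) = -44.53641, g(5.20) = 69.60800
t2 = 5.20000 − 69.60800·(5.20000 − 2.98000) / (69.60800 − (-44.53641)) = 5.20000 − (154.52976)/(114.14441) = 3.84619
g(3.84619) = -14.10260
t3 = 3.84619 − (-14.10260)·(3.84619 − 5.20000) / (-14.10260 − 69.60800) = 3.84619 − (19.09223)/(-83.71060) = 4.07426
g(4.07426) = -3.36869
t4 = 4.07426 − (-3.36869)·(4.07426 − 3.84619) / (-3.36869 − (-14.10260)) = 4.07426 − (-0.76831)/(10.73391) = 4.14584

3.846, 4.074, 4.146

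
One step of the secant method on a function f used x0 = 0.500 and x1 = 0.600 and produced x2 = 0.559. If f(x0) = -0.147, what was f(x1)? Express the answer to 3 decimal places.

The secant line through (0.500, -0.147) and (0.600, f(x1)) crosses zero at x2 = 0.559.
So (0.500, -0.147), (0.600, f(x1)), (0.559, 0) are collinear:
f(x1) = -0.147 · (0.600 − 0.559) / (0.500 − 0.559) = -0.147 · (0.04100)/(-0.05900) = 0.10215

0.102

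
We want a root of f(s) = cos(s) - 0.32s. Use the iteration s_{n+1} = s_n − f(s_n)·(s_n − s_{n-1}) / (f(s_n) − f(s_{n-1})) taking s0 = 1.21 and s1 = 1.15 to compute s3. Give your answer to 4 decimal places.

1.1827

f(1.21) = -0.034181, f(1.15) = 0.040487
s2 = 1.150000 − 0.040487·(1.150000 − 1.210000) / (0.040487 − (-0.034181)) = 1.150000 − (-0.002429)/(0.074668) = 1.182534
f(1.182534) = 0.000170
s3 = 1.182534 − 0.000170·(1.182534 − 1.150000) / (0.000170 − 0.040487) = 1.182534 − (0.000006)/(-0.040318) = 1.182671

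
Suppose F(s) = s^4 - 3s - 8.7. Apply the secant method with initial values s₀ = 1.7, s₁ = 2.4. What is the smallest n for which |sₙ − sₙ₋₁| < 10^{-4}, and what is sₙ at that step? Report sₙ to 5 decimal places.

n = 6, sₙ = 1.95340

F(1.7) = -5.4479000, F(2.4) = 17.2776000
s₂ = 2.4000000 − 17.2776000·(0.7000000)/(22.7255000) = 1.8678084;  |Δ| = 0.5321916
F(1.8678084) = -2.1323400
s₃ = 1.8678084 − (-2.1323400)·(-0.5321916)/(-19.4099400) = 1.9262740;  |Δ| = 0.0584656
F(1.9262740) = -0.7107781
s₄ = 1.9262740 − (-0.7107781)·(0.0584656)/(1.4215619) = 1.9555067;  |Δ| = 0.0292327
F(1.9555067) = 0.0565043
s₅ = 1.9555067 − 0.0565043·(0.0292327)/(0.7672824) = 1.9533539;  |Δ| = 0.0021528
F(1.9533539) = -0.0013233
s₆ = 1.9533539 − (-0.0013233)·(-0.0021528)/(-0.0578275) = 1.9534032;  |Δ| = 0.0000493
|s₆ − s₅| = 0.0000493 < 10^{-4}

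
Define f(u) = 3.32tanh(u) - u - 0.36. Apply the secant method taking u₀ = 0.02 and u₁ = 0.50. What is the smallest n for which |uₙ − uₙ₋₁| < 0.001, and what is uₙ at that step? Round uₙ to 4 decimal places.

n = 5, uₙ = 0.1570

f(0.02) = -0.313609, f(0.50) = 0.674229
u₂ = 0.500000 − 0.674229·(0.480000)/(0.987838) = 0.172386;  |Δ| = 0.327614
f(0.172386) = 0.034332
u₃ = 0.172386 − 0.034332·(-0.327614)/(-0.639897) = 0.154808;  |Δ| = 0.017577
f(0.154808) = -0.004912
u₄ = 0.154808 − (-0.004912)·(-0.017577)/(-0.039244) = 0.157008;  |Δ| = 0.002200
f(0.157008) = 0.000018
u₅ = 0.157008 − 0.000018·(0.002200)/(0.004929) = 0.157000;  |Δ| = 0.000008
|u₅ − u₄| = 0.000008 < 0.001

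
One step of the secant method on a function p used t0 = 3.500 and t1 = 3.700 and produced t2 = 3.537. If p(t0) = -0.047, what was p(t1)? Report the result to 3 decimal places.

0.207

The secant line through (3.500, -0.047) and (3.700, p(t1)) crosses zero at t2 = 3.537.
So (3.500, -0.047), (3.700, p(t1)), (3.537, 0) are collinear:
p(t1) = -0.047 · (3.700 − 3.537) / (3.500 − 3.537) = -0.047 · (0.16300)/(-0.03700) = 0.20705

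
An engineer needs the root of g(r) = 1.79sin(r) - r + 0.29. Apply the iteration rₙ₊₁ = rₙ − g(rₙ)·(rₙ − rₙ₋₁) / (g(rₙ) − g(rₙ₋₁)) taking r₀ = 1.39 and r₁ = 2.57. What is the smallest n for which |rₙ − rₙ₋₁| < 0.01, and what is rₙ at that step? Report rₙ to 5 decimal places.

g(1.39) = 0.6608245, g(2.57) = -1.3116597
r₂ = 2.5700000 − (-1.3116597)·(1.1800000)/(-1.9724842) = 1.7853253;  |Δ| = 0.7846747
g(1.7853253) = 0.2536422
r₃ = 1.7853253 − 0.2536422·(-0.7846747)/(1.5653019) = 1.9124743;  |Δ| = 0.1271490
g(1.9124743) = 0.0640525
r₄ = 1.9124743 − 0.0640525·(0.1271490)/(-0.1895896) = 1.9554314;  |Δ| = 0.0429571
g(1.9554314) = -0.0062169
r₅ = 1.9554314 − (-0.0062169)·(0.0429571)/(-0.0702695) = 1.9516308;  |Δ| = 0.0038005
|r₅ − r₄| = 0.0038005 < 0.01

n = 5, rₙ = 1.95163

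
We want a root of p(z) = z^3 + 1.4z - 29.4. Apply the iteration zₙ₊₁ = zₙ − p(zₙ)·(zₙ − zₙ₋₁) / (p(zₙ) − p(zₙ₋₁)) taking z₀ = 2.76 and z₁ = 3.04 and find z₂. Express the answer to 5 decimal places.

2.92929

p(2.76) = -4.5114240, p(3.04) = 2.9504640
z₂ = 3.0400000 − 2.9504640·(3.0400000 − 2.7600000) / (2.9504640 − (-4.5114240)) = 3.0400000 − (0.8261299)/(7.4618880) = 2.9292867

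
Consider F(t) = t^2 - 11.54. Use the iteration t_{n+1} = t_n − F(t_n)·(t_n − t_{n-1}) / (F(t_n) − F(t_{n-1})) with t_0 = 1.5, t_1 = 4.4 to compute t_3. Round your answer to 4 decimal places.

3.3538

F(1.5) = -9.290000, F(4.4) = 7.820000
t_2 = 4.400000 − 7.820000·(4.400000 − 1.500000) / (7.820000 − (-9.290000)) = 4.400000 − (22.678000)/(17.110000) = 3.074576
F(3.074576) = -2.086981
t_3 = 3.074576 − (-2.086981)·(3.074576 − 4.400000) / (-2.086981 − 7.820000) = 3.074576 − (2.766134)/(-9.906981) = 3.353787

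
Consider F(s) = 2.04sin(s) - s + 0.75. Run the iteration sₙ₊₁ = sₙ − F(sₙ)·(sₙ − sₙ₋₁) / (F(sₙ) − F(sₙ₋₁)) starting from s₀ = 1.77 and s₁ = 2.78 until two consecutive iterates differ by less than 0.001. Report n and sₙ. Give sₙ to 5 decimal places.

F(1.77) = 0.9796579, F(2.78) = -1.3083207
s₂ = 2.7800000 − (-1.3083207)·(1.0100000)/(-2.2879787) = 2.2024579;  |Δ| = 0.5775421
F(2.2024579) = 0.1939189
s₃ = 2.2024579 − 0.1939189·(-0.5775421)/(1.5022397) = 2.2770108;  |Δ| = 0.0745529
F(2.2770108) = 0.0250700
s₄ = 2.2770108 − 0.0250700·(0.0745529)/(-0.1688489) = 2.2880802;  |Δ| = 0.0110693
F(2.2880802) = -0.0007485
s₅ = 2.2880802 − (-0.0007485)·(0.0110693)/(-0.0258185) = 2.2877593;  |Δ| = 0.0003209
|s₅ − s₄| = 0.0003209 < 0.001

n = 5, sₙ = 2.28776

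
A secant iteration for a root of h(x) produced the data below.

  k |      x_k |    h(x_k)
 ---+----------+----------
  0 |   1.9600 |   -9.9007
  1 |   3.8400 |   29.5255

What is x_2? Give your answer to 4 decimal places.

2.4321

x_2 = 3.8400 − 29.5255·(3.8400 − 1.9600) / (29.5255 − (-9.9007))
   = 3.8400 − (55.507940)/(39.426200) = 2.432105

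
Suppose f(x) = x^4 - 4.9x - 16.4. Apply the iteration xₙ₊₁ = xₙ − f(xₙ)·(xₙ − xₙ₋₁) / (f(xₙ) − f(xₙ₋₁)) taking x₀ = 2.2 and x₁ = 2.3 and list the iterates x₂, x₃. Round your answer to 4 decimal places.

2.2923, 2.2928

f(2.2) = -3.754400, f(2.3) = 0.314100
x₂ = 2.300000 − 0.314100·(2.300000 − 2.200000) / (0.314100 − (-3.754400)) = 2.300000 − (0.031410)/(4.068500) = 2.292280
f(2.292280) = -0.021914
x₃ = 2.292280 − (-0.021914)·(2.292280 − 2.300000) / (-0.021914 − 0.314100) = 2.292280 − (0.000169)/(-0.336014) = 2.292783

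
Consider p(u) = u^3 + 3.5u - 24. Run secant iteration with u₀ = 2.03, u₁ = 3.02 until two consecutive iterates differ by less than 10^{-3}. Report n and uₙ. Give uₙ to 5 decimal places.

n = 5, uₙ = 2.48305

p(2.03) = -8.5295730, p(3.02) = 14.1136080
u₂ = 3.0200000 − 14.1136080·(0.9900000)/(22.6431810) = 2.4029280;  |Δ| = 0.6170720
p(2.4029280) = -1.7150934
u₃ = 2.4029280 − (-1.7150934)·(-0.6170720)/(-15.8287014) = 2.4697899;  |Δ| = 0.0668618
p(2.4697899) = -0.2903578
u₄ = 2.4697899 − (-0.2903578)·(0.0668618)/(1.4247357) = 2.4834162;  |Δ| = 0.0136263
p(2.4834162) = 0.0080679
u₅ = 2.4834162 − 0.0080679·(0.0136263)/(0.2984256) = 2.4830478;  |Δ| = 0.0003684
|u₅ − u₄| = 0.0003684 < 10^{-3}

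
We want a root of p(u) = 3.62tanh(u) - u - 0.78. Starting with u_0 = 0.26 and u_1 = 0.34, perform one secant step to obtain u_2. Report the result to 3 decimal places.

0.312

p(0.26) = -0.11945, p(0.34) = 0.06547
u_2 = 0.34000 − 0.06547·(0.34000 − 0.26000) / (0.06547 − (-0.11945)) = 0.34000 − (0.00524)/(0.18492) = 0.31168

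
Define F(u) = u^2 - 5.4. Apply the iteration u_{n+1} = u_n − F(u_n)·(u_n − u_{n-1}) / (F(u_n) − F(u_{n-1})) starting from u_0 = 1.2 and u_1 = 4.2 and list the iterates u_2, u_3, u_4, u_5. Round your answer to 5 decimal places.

1.93333, 2.20435, 2.33506, 2.32349

F(1.2) = -3.9600000, F(4.2) = 12.2400000
u_2 = 4.2000000 − 12.2400000·(4.2000000 − 1.2000000) / (12.2400000 − (-3.9600000)) = 4.2000000 − (36.7200000)/(16.2000000) = 1.9333333
F(1.9333333) = -1.6622222
u_3 = 1.9333333 − (-1.6622222)·(1.9333333 − 4.2000000) / (-1.6622222 − 12.2400000) = 1.9333333 − (3.7677037)/(-13.9022222) = 2.2043478
F(2.2043478) = -0.5408507
u_4 = 2.2043478 − (-0.5408507)·(2.2043478 − 1.9333333) / (-0.5408507 − (-1.6622222)) = 2.2043478 − (-0.1465784)/(1.1213716) = 2.3350613
F(2.3350613) = 0.0525113
u_5 = 2.3350613 − 0.0525113·(2.3350613 − 2.2043478) / (0.0525113 − (-0.5408507)) = 2.3350613 − (0.0068639)/(0.5933619) = 2.3234934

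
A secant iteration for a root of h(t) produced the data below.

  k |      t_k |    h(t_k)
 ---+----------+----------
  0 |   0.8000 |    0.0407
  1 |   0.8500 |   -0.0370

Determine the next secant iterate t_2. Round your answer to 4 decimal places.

t_2 = 0.8500 − (-0.0370)·(0.8500 − 0.8000) / (-0.0370 − 0.0407)
   = 0.8500 − (-0.001850)/(-0.077700) = 0.826190

0.8262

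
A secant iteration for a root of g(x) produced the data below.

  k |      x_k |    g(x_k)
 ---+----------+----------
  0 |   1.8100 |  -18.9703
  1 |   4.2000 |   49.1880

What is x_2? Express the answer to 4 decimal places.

2.4752

x_2 = 4.2000 − 49.1880·(4.2000 − 1.8100) / (49.1880 − (-18.9703))
   = 4.2000 − (117.559320)/(68.158300) = 2.475202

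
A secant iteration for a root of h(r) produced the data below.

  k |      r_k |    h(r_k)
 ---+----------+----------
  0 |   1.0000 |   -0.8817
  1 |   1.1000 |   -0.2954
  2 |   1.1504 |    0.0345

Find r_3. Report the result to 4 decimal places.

r_3 = 1.1504 − 0.0345·(1.1504 − 1.1000) / (0.0345 − (-0.2954))
   = 1.1504 − (0.001739)/(0.329900) = 1.145129

1.1451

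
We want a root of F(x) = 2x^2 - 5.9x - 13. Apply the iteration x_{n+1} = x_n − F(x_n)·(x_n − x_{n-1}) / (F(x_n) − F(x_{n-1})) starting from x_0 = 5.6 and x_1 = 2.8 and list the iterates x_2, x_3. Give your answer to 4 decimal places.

F(5.6) = 16.680000, F(2.8) = -13.840000
x_2 = 2.800000 − (-13.840000)·(2.800000 − 5.600000) / (-13.840000 − 16.680000) = 2.800000 − (38.752000)/(-30.520000) = 4.069725
F(4.069725) = -3.886057
x_3 = 4.069725 − (-3.886057)·(4.069725 − 2.800000) / (-3.886057 − (-13.840000)) = 4.069725 − (-4.934222)/(9.953943) = 4.565430

4.0697, 4.5654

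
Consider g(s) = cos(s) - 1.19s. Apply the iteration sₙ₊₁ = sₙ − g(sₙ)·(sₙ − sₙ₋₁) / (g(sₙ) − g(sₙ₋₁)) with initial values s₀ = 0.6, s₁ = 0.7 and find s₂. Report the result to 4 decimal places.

0.6620

g(0.6) = 0.111336, g(0.7) = -0.068158
s₂ = 0.700000 − (-0.068158)·(0.700000 − 0.600000) / (-0.068158 − 0.111336) = 0.700000 − (-0.006816)/(-0.179493) = 0.662028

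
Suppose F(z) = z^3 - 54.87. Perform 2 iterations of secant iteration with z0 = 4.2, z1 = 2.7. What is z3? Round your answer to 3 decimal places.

F(4.2) = 19.21800, F(2.7) = -35.18700
z2 = 2.70000 − (-35.18700)·(2.70000 − 4.20000) / (-35.18700 − 19.21800) = 2.70000 − (52.78050)/(-54.40500) = 3.67014
F(3.67014) = -5.43346
z3 = 3.67014 − (-5.43346)·(3.67014 − 2.70000) / (-5.43346 − (-35.18700)) = 3.67014 − (-5.27122)/(29.75354) = 3.84730

3.847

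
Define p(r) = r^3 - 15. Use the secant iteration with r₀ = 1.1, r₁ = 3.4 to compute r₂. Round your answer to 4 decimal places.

1.9279

p(1.1) = -13.669000, p(3.4) = 24.304000
r₂ = 3.400000 − 24.304000·(3.400000 − 1.100000) / (24.304000 − (-13.669000)) = 3.400000 − (55.899200)/(37.973000) = 1.927922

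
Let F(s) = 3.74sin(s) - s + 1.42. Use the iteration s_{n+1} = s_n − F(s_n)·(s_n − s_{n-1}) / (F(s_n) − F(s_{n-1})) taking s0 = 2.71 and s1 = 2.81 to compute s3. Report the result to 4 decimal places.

F(2.71) = 0.274509, F(2.81) = -0.172445
s2 = 2.810000 − (-0.172445)·(2.810000 − 2.710000) / (-0.172445 − 0.274509) = 2.810000 − (-0.017245)/(-0.446955) = 2.771418
F(2.771418) = 0.001634
s3 = 2.771418 − 0.001634·(2.771418 − 2.810000) / (0.001634 − (-0.172445)) = 2.771418 − (-0.000063)/(0.174080) = 2.771780

2.7718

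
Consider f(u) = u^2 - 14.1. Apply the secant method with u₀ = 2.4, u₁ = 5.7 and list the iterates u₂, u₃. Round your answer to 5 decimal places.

3.42963, 3.68568

f(2.4) = -8.3400000, f(5.7) = 18.3900000
u₂ = 5.7000000 − 18.3900000·(5.7000000 − 2.4000000) / (18.3900000 − (-8.3400000)) = 5.7000000 − (60.6870000)/(26.7300000) = 3.4296296
f(3.4296296) = -2.3376406
u₃ = 3.4296296 − (-2.3376406)·(3.4296296 − 5.7000000) / (-2.3376406 − 18.3900000) = 3.4296296 − (5.3073100)/(-20.7276406) = 3.6856795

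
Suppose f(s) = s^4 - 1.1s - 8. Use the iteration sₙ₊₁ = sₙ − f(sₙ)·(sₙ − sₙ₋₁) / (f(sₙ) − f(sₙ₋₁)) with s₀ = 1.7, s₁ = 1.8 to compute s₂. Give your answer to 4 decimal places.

f(1.7) = -1.517900, f(1.8) = 0.517600
s₂ = 1.800000 − 0.517600·(1.800000 − 1.700000) / (0.517600 − (-1.517900)) = 1.800000 − (0.051760)/(2.035500) = 1.774571

1.7746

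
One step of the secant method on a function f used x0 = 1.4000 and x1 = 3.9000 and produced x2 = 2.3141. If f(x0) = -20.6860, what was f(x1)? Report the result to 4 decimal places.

35.8888

The secant line through (1.4000, -20.6860) and (3.9000, f(x1)) crosses zero at x2 = 2.3141.
So (1.4000, -20.6860), (3.9000, f(x1)), (2.3141, 0) are collinear:
f(x1) = -20.6860 · (3.9000 − 2.3141) / (1.4000 − 2.3141) = -20.6860 · (1.585900)/(-0.914100) = 35.888773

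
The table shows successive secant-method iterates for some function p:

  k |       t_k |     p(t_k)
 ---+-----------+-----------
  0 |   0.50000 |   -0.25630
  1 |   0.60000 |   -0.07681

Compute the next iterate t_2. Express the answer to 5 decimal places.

0.64279

t_2 = 0.60000 − (-0.07681)·(0.60000 − 0.50000) / (-0.07681 − (-0.25630))
   = 0.60000 − (-0.0076810)/(0.1794900) = 0.6427935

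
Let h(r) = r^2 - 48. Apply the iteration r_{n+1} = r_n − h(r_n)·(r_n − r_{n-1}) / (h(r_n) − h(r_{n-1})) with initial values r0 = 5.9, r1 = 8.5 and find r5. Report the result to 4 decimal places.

h(5.9) = -13.190000, h(8.5) = 24.250000
r2 = 8.500000 − 24.250000·(8.500000 − 5.900000) / (24.250000 − (-13.190000)) = 8.500000 − (63.050000)/(37.440000) = 6.815972
h(6.815972) = -1.542523
r3 = 6.815972 − (-1.542523)·(6.815972 − 8.500000) / (-1.542523 − 24.250000) = 6.815972 − (2.597651)/(-25.792523) = 6.916686
h(6.916686) = -0.159461
r4 = 6.916686 − (-0.159461)·(6.916686 − 6.815972) / (-0.159461 − (-1.542523)) = 6.916686 − (-0.016060)/(1.383062) = 6.928297
h(6.928297) = 0.001304
r5 = 6.928297 − 0.001304·(6.928297 − 6.916686) / (0.001304 − (-0.159461)) = 6.928297 − (0.000015)/(0.160765) = 6.928203

6.9282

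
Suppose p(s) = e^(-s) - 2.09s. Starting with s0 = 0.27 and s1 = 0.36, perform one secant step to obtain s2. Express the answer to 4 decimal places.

p(0.27) = 0.199079, p(0.36) = -0.054724
s2 = 0.360000 − (-0.054724)·(0.360000 − 0.270000) / (-0.054724 − 0.199079) = 0.360000 − (-0.004925)/(-0.253803) = 0.340595

0.3406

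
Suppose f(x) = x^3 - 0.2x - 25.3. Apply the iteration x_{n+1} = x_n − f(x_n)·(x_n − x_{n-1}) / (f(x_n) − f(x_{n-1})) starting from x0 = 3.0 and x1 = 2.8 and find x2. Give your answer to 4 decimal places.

2.9561

f(3.0) = 1.100000, f(2.8) = -3.908000
x2 = 2.800000 − (-3.908000)·(2.800000 − 3.000000) / (-3.908000 − 1.100000) = 2.800000 − (0.781600)/(-5.008000) = 2.956070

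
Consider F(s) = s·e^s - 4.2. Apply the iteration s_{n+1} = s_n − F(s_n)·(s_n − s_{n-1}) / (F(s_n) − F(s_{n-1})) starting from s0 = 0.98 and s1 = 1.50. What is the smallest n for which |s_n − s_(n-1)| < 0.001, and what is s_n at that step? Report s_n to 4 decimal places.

n = 5, s_n = 1.2289

F(0.98) = -1.588833, F(1.50) = 2.522534
s2 = 1.500000 − 2.522534·(0.520000)/(4.111366) = 1.180953;  |Δ| = 0.319047
F(1.180953) = -0.353070
s3 = 1.180953 − (-0.353070)·(-0.319047)/(-2.875603) = 1.220126;  |Δ| = 0.039173
F(1.220126) = -0.066681
s4 = 1.220126 − (-0.066681)·(0.039173)/(0.286389) = 1.229247;  |Δ| = 0.009121
F(1.229247) = 0.002371
s5 = 1.229247 − 0.002371·(0.009121)/(0.069053) = 1.228934;  |Δ| = 0.000313
|s5 − s4| = 0.000313 < 0.001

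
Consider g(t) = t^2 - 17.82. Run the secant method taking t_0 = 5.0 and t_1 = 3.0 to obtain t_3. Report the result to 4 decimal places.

g(5.0) = 7.180000, g(3.0) = -8.820000
t_2 = 3.000000 − (-8.820000)·(3.000000 − 5.000000) / (-8.820000 − 7.180000) = 3.000000 − (17.640000)/(-16.000000) = 4.102500
g(4.102500) = -0.989494
t_3 = 4.102500 − (-0.989494)·(4.102500 − 3.000000) / (-0.989494 − (-8.820000)) = 4.102500 − (-1.090917)/(7.830506) = 4.241816

4.2418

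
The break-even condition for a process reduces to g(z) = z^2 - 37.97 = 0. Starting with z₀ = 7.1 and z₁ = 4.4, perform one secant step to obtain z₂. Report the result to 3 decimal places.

g(7.1) = 12.44000, g(4.4) = -18.61000
z₂ = 4.40000 − (-18.61000)·(4.40000 − 7.10000) / (-18.61000 − 12.44000) = 4.40000 − (50.24700)/(-31.05000) = 6.01826

6.018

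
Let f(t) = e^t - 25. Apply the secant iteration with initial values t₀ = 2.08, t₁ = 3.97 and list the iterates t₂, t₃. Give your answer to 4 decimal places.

2.7941, 3.0718

f(2.08) = -16.995531, f(3.97) = 27.984531
t₂ = 3.970000 − 27.984531·(3.970000 − 2.080000) / (27.984531 − (-16.995531)) = 3.970000 − (52.890763)/(44.980062) = 2.794129
f(2.794129) = -8.651622
t₃ = 2.794129 − (-8.651622)·(2.794129 − 3.970000) / (-8.651622 − 27.984531) = 2.794129 − (10.173193)/(-36.636152) = 3.071811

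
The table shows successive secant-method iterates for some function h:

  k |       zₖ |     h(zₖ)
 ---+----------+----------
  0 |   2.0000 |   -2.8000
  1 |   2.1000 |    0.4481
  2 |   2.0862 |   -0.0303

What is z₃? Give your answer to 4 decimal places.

2.0871

z₃ = 2.0862 − (-0.0303)·(2.0862 − 2.1000) / (-0.0303 − 0.4481)
   = 2.0862 − (0.000418)/(-0.478400) = 2.087074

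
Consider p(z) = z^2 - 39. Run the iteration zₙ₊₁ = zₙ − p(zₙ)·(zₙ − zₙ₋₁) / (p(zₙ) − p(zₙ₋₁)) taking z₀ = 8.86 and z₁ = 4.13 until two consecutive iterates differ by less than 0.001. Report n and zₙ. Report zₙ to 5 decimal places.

p(8.86) = 39.4996000, p(4.13) = -21.9431000
z₂ = 4.1300000 − (-21.9431000)·(-4.7300000)/(-61.4427000) = 5.8192302;  |Δ| = 1.6892302
p(5.8192302) = -5.1365601
z₃ = 5.8192302 − (-5.1365601)·(1.6892302)/(16.8065399) = 6.3355073;  |Δ| = 0.5162771
p(6.3355073) = 1.1386530
z₄ = 6.3355073 − 1.1386530·(0.5162771)/(6.2752132) = 6.2418276;  |Δ| = 0.0936798
p(6.2418276) = -0.0395888
z₅ = 6.2418276 − (-0.0395888)·(-0.0936798)/(-1.1782418) = 6.2449752;  |Δ| = 0.0031476
p(6.2449752) = -0.0002850
z₆ = 6.2449752 − (-0.0002850)·(0.0031476)/(0.0393039) = 6.2449980;  |Δ| = 0.0000228
|z₆ − z₅| = 0.0000228 < 0.001

n = 6, zₙ = 6.24500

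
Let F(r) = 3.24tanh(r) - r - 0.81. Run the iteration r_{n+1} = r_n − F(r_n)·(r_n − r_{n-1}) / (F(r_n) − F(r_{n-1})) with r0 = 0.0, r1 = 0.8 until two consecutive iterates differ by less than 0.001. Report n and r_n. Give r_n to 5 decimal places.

n = 6, r_n = 0.38821

F(0.0) = -0.8100000, F(0.8) = 0.5414791
r2 = 0.8000000 − 0.5414791·(0.8000000)/(1.3514791) = 0.4794747;  |Δ| = 0.3205253
F(0.4794747) = 0.1549912
r3 = 0.4794747 − 0.1549912·(-0.3205253)/(-0.3864880) = 0.3509361;  |Δ| = 0.1285385
F(0.3509361) = -0.0683903
r4 = 0.3509361 − (-0.0683903)·(-0.1285385)/(-0.2233815) = 0.3902894;  |Δ| = 0.0393533
F(0.3902894) = 0.0037260
r5 = 0.3902894 − 0.0037260·(0.0393533)/(0.0721163) = 0.3882562;  |Δ| = 0.0020332
F(0.3882562) = 0.0000770
r6 = 0.3882562 − 0.0000770·(-0.0020332)/(-0.0036490) = 0.3882133;  |Δ| = 0.0000429
|r6 − r5| = 0.0000429 < 0.001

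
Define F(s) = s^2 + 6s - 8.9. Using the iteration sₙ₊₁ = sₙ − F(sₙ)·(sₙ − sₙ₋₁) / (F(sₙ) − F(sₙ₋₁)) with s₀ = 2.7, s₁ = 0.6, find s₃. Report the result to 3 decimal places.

1.239

F(2.7) = 14.59000, F(0.6) = -4.94000
s₂ = 0.60000 − (-4.94000)·(0.60000 − 2.70000) / (-4.94000 − 14.59000) = 0.60000 − (10.37400)/(-19.53000) = 1.13118
F(1.13118) = -0.83333
s₃ = 1.13118 − (-0.83333)·(1.13118 − 0.60000) / (-0.83333 − (-4.94000)) = 1.13118 − (-0.44265)/(4.10667) = 1.23897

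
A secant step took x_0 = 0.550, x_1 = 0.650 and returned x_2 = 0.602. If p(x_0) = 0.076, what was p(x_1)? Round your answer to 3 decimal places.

-0.070

The secant line through (0.550, 0.076) and (0.650, p(x_1)) crosses zero at x_2 = 0.602.
So (0.550, 0.076), (0.650, p(x_1)), (0.602, 0) are collinear:
p(x_1) = 0.076 · (0.650 − 0.602) / (0.550 − 0.602) = 0.076 · (0.04800)/(-0.05200) = -0.07015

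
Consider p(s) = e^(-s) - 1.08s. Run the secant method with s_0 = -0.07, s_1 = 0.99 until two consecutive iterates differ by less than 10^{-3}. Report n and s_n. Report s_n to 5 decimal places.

p(-0.07) = 1.1481082, p(0.99) = -0.6976233
s_2 = 0.9900000 − (-0.6976233)·(1.0600000)/(-1.8457315) = 0.5893563;  |Δ| = 0.4006437
p(0.5893563) = -0.0818206
s_3 = 0.5893563 − (-0.0818206)·(-0.4006437)/(0.6158027) = 0.5361235;  |Δ| = 0.0532328
p(0.5361235) = 0.0059983
s_4 = 0.5361235 − 0.0059983·(-0.0532328)/(0.0878188) = 0.5397595;  |Δ| = 0.0036359
p(0.5397595) = -0.0000518
s_5 = 0.5397595 − (-0.0000518)·(0.0036359)/(-0.0060500) = 0.5397283;  |Δ| = 0.0000311
|s_5 − s_4| = 0.0000311 < 10^{-3}

n = 5, s_n = 0.53973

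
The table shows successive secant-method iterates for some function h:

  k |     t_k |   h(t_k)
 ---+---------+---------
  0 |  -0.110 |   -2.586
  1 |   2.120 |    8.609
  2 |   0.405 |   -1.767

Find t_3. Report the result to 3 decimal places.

t_3 = 0.405 − (-1.767)·(0.405 − 2.120) / (-1.767 − 8.609)
   = 0.405 − (3.03041)/(-10.37600) = 0.69706

0.697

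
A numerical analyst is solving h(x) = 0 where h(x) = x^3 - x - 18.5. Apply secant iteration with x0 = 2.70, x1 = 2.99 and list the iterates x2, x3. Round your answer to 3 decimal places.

h(2.70) = -1.51700, h(2.99) = 5.24090
x2 = 2.99000 − 5.24090·(2.99000 − 2.70000) / (5.24090 − (-1.51700)) = 2.99000 − (1.51986)/(6.75790) = 2.76510
h(2.76510) = -0.12379
x3 = 2.76510 − (-0.12379)·(2.76510 − 2.99000) / (-0.12379 − 5.24090) = 2.76510 − (0.02784)/(-5.36469) = 2.77029

2.765, 2.770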